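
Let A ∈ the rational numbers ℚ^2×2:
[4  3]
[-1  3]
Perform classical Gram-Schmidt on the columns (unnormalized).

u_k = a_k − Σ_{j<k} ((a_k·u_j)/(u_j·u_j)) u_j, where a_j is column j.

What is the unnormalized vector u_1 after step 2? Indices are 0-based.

u_1 = (15/17, 60/17)

Step 1: u_0 = a_0 = (4, -1).
Step 2: u_1 = a_1 − (9/17)·u_0 = (15/17, 60/17).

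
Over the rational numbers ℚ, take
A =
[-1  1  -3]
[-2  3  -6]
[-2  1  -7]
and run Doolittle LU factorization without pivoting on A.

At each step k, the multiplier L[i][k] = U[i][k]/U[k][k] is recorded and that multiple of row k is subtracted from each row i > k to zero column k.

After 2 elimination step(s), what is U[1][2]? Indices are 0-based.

U[1][2] = 0

k=0: U[0][0]=-1
  eliminate (1,0): mult=2, new row 1: (0, 1, 0); set L[1][0]=2
  eliminate (2,0): mult=2, new row 2: (0, -1, -1); set L[2][0]=2
k=1: U[1][1]=1
  eliminate (2,1): mult=-1, new row 2: (0, 0, -1); set L[2][1]=-1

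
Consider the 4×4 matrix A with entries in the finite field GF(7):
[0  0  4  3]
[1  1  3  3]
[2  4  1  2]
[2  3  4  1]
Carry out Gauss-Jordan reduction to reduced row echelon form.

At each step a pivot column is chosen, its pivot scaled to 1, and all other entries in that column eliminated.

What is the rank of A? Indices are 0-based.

pivot(0,0): swap R0↔R1
pivot(0,0)=1: scale R0 → (1, 1, 3, 3)
  clear (2,0): R2 −= (2)R0 → (0, 2, 2, 3)
  clear (3,0): R3 −= (2)R0 → (0, 1, 5, 2)
pivot(1,1): swap R1↔R2
pivot(1,1)=2: scale R1 → (0, 1, 1, 5)
  clear (0,1): R0 −= (1)R1 → (1, 0, 2, 5)
  clear (3,1): R3 −= (1)R1 → (0, 0, 4, 4)
pivot(2,2)=4: scale R2 → (0, 0, 1, 6)
  clear (0,2): R0 −= (2)R2 → (1, 0, 0, 0)
  clear (1,2): R1 −= (1)R2 → (0, 1, 0, 6)
  clear (3,2): R3 −= (4)R2 → (0, 0, 0, 1)
pivot(3,3)=1: scale R3 → (0, 0, 0, 1)
  clear (1,3): R1 −= (6)R3 → (0, 1, 0, 0)
  clear (2,3): R2 −= (6)R3 → (0, 0, 1, 0)

rank = 4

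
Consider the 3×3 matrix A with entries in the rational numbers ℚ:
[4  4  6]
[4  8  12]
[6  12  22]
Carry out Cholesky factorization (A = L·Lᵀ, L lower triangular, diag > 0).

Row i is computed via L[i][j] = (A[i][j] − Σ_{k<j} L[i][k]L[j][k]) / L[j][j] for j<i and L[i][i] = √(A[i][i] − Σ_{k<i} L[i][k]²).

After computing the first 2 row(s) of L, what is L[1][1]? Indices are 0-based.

L[1][1] = 2

Step 1: L[0][0] = √(4) = 2.
  L[1][0] = (4) / L[0][0] = 2.
Step 2: L[1][1] = √(4) = 2.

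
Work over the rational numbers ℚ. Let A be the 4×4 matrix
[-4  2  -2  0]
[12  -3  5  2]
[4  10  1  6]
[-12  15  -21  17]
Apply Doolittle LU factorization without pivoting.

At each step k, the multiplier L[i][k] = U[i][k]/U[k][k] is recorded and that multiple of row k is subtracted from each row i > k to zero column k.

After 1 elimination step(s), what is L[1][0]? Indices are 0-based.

[col 0] pivot -4
  R1 -= -3*R0 → (0, 3, -1, 2)  (L[1][0] := -3)
  R2 -= -1*R0 → (0, 12, -1, 6)  (L[2][0] := -1)
  R3 -= 3*R0 → (0, 9, -15, 17)  (L[3][0] := 3)

L[1][0] = -3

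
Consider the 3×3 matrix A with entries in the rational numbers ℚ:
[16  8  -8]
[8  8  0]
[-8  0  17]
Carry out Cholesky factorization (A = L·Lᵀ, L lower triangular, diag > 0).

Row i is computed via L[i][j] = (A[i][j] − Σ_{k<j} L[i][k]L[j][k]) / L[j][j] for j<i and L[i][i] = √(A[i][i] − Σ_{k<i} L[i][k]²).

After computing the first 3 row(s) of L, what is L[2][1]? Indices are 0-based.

L[2][1] = 2

Step 1: L[0][0] = √(16) = 4.
  L[1][0] = (8) / L[0][0] = 2.
Step 2: L[1][1] = √(4) = 2.
  L[2][0] = (-8) / L[0][0] = -2.
  L[2][1] = (4) / L[1][1] = 2.
Step 3: L[2][2] = √(9) = 3.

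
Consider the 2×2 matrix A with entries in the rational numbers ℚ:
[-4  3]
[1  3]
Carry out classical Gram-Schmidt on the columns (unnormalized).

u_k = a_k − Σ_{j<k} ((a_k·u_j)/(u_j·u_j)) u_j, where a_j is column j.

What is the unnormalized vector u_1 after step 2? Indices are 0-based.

u_1 = (15/17, 60/17)

Step 1: u_0 = a_0 = (-4, 1).
Step 2: u_1 = a_1 − (-9/17)·u_0 = (15/17, 60/17).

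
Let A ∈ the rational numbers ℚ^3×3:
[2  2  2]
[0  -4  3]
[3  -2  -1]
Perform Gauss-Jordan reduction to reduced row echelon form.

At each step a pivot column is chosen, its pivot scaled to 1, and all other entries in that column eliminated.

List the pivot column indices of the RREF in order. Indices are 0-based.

pivot columns: 0, 1, 2

step 1: normalize row 0 (÷2) = (1, 1, 1)
  row 2: subtract 3×row0 = (0, -5, -4)
step 2: normalize row 1 (÷-4) = (0, 1, -3/4)
  row 0: subtract 1×row1 = (1, 0, 7/4)
  row 2: subtract -5×row1 = (0, 0, -31/4)
step 3: normalize row 2 (÷-31/4) = (0, 0, 1)
  row 0: subtract 7/4×row2 = (1, 0, 0)
  row 1: subtract -3/4×row2 = (0, 1, 0)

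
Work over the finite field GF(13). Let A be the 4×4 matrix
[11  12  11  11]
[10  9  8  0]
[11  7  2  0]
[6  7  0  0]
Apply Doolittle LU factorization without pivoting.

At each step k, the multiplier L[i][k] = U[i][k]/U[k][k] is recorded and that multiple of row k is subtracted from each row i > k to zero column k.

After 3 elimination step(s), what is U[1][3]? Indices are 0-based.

Step 1: pivot at (0,0) is 11.
  row1 ← row1 − (8)·row0  ⇒  L[1][0]=8, U row1=(0, 4, 11, 3)
  row2 ← row2 − (1)·row0  ⇒  L[2][0]=1, U row2=(0, 8, 4, 2)
  row3 ← row3 − (10)·row0  ⇒  L[3][0]=10, U row3=(0, 4, 7, 7)
Step 2: pivot at (1,1) is 4.
  row2 ← row2 − (2)·row1  ⇒  L[2][1]=2, U row2=(0, 0, 8, 9)
  row3 ← row3 − (1)·row1  ⇒  L[3][1]=1, U row3=(0, 0, 9, 4)
Step 3: pivot at (2,2) is 8.
  row3 ← row3 − (6)·row2  ⇒  L[3][2]=6, U row3=(0, 0, 0, 2)

U[1][3] = 3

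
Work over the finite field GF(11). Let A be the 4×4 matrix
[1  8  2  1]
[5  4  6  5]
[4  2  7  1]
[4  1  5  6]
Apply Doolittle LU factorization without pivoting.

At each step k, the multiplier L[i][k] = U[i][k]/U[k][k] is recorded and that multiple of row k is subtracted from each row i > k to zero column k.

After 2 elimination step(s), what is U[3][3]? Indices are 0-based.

Step 1: pivot at (0,0) is 1.
  row1 ← row1 − (5)·row0  ⇒  L[1][0]=5, U row1=(0, 8, 7, 0)
  row2 ← row2 − (4)·row0  ⇒  L[2][0]=4, U row2=(0, 3, 10, 8)
  row3 ← row3 − (4)·row0  ⇒  L[3][0]=4, U row3=(0, 2, 8, 2)
Step 2: pivot at (1,1) is 8.
  row2 ← row2 − (10)·row1  ⇒  L[2][1]=10, U row2=(0, 0, 6, 8)
  row3 ← row3 − (3)·row1  ⇒  L[3][1]=3, U row3=(0, 0, 9, 2)

U[3][3] = 2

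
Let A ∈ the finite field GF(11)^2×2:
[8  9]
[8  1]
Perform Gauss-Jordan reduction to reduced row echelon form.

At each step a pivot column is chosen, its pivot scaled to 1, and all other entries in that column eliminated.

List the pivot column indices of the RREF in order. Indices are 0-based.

pivot columns: 0, 1

[1] R0 /= 8  ⇒  (1, 8)
     R1 -= 8·R0  ⇒  (0, 3)
[2] R1 /= 3  ⇒  (0, 1)
     R0 -= 8·R1  ⇒  (1, 0)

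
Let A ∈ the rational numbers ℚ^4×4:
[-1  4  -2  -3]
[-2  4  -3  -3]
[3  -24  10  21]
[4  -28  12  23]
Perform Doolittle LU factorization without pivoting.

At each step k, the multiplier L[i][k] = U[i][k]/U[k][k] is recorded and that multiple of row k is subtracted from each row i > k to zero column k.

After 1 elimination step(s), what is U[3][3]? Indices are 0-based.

Step 1: pivot at (0,0) is -1.
  row1 ← row1 − (2)·row0  ⇒  L[1][0]=2, U row1=(0, -4, 1, 3)
  row2 ← row2 − (-3)·row0  ⇒  L[2][0]=-3, U row2=(0, -12, 4, 12)
  row3 ← row3 − (-4)·row0  ⇒  L[3][0]=-4, U row3=(0, -12, 4, 11)

U[3][3] = 11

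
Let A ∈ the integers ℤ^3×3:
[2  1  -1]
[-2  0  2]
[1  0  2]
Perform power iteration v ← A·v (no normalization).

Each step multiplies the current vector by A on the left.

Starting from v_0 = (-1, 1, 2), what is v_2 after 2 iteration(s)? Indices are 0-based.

v_2 = (-3, 12, 3)

v_0 = (-1, 1, 2).
v_1 = A·v_0 = (-3, 6, 3).
v_2 = A·v_1 = (-3, 12, 3).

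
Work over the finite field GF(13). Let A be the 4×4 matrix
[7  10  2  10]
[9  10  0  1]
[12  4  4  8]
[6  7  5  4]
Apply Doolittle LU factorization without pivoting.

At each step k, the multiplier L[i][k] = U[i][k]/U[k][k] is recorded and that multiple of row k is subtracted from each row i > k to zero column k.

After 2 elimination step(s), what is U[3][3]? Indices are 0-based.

Step 1: pivot at (0,0) is 7.
  row1 ← row1 − (5)·row0  ⇒  L[1][0]=5, U row1=(0, 12, 3, 3)
  row2 ← row2 − (11)·row0  ⇒  L[2][0]=11, U row2=(0, 11, 8, 2)
  row3 ← row3 − (12)·row0  ⇒  L[3][0]=12, U row3=(0, 4, 7, 1)
Step 2: pivot at (1,1) is 12.
  row2 ← row2 − (2)·row1  ⇒  L[2][1]=2, U row2=(0, 0, 2, 9)
  row3 ← row3 − (9)·row1  ⇒  L[3][1]=9, U row3=(0, 0, 6, 0)

U[3][3] = 0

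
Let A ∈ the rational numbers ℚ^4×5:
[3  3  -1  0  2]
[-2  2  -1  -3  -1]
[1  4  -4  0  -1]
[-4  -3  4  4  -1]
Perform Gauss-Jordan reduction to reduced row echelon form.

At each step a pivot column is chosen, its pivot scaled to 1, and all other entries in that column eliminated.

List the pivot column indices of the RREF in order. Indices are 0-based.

pivot(0,0)=3: scale R0 → (1, 1, -1/3, 0, 2/3)
  clear (1,0): R1 −= (-2)R0 → (0, 4, -5/3, -3, 1/3)
  clear (2,0): R2 −= (1)R0 → (0, 3, -11/3, 0, -5/3)
  clear (3,0): R3 −= (-4)R0 → (0, 1, 8/3, 4, 5/3)
pivot(1,1)=4: scale R1 → (0, 1, -5/12, -3/4, 1/12)
  clear (0,1): R0 −= (1)R1 → (1, 0, 1/12, 3/4, 7/12)
  clear (2,1): R2 −= (3)R1 → (0, 0, -29/12, 9/4, -23/12)
  clear (3,1): R3 −= (1)R1 → (0, 0, 37/12, 19/4, 19/12)
pivot(2,2)=-29/12: scale R2 → (0, 0, 1, -27/29, 23/29)
  clear (0,2): R0 −= (1/12)R2 → (1, 0, 0, 24/29, 15/29)
  clear (1,2): R1 −= (-5/12)R2 → (0, 1, 0, -33/29, 12/29)
  clear (3,2): R3 −= (37/12)R2 → (0, 0, 0, 221/29, -25/29)
pivot(3,3)=221/29: scale R3 → (0, 0, 0, 1, -25/221)
  clear (0,3): R0 −= (24/29)R3 → (1, 0, 0, 0, 135/221)
  clear (1,3): R1 −= (-33/29)R3 → (0, 1, 0, 0, 63/221)
  clear (2,3): R2 −= (-27/29)R3 → (0, 0, 1, 0, 152/221)

pivot columns: 0, 1, 2, 3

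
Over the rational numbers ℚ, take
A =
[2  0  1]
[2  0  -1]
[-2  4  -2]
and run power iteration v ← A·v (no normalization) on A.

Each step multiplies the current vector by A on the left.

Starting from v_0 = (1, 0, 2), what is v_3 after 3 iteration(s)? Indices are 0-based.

v_3 = (8, 0, 44)

v_0 = (1, 0, 2).
v_1 = A·v_0 = (4, 0, -6).
v_2 = A·v_1 = (2, 14, 4).
v_3 = A·v_2 = (8, 0, 44).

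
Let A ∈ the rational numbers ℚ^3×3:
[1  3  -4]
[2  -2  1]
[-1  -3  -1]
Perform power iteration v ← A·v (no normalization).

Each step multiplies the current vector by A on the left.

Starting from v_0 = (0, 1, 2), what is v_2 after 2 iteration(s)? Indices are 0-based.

v_2 = (15, -15, 10)

v_0 = (0, 1, 2).
v_1 = A·v_0 = (-5, 0, -5).
v_2 = A·v_1 = (15, -15, 10).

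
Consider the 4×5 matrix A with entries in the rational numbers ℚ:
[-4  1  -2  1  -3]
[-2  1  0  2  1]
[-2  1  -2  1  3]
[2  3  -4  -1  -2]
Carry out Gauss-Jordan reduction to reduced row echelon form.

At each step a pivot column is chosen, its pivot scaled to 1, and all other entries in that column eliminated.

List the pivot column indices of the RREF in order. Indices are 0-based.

pivot columns: 0, 1, 2, 3

pivot(0,0)=-4: scale R0 → (1, -1/4, 1/2, -1/4, 3/4)
  clear (1,0): R1 −= (-2)R0 → (0, 1/2, 1, 3/2, 5/2)
  clear (2,0): R2 −= (-2)R0 → (0, 1/2, -1, 1/2, 9/2)
  clear (3,0): R3 −= (2)R0 → (0, 7/2, -5, -1/2, -7/2)
pivot(1,1)=1/2: scale R1 → (0, 1, 2, 3, 5)
  clear (0,1): R0 −= (-1/4)R1 → (1, 0, 1, 1/2, 2)
  clear (2,1): R2 −= (1/2)R1 → (0, 0, -2, -1, 2)
  clear (3,1): R3 −= (7/2)R1 → (0, 0, -12, -11, -21)
pivot(2,2)=-2: scale R2 → (0, 0, 1, 1/2, -1)
  clear (0,2): R0 −= (1)R2 → (1, 0, 0, 0, 3)
  clear (1,2): R1 −= (2)R2 → (0, 1, 0, 2, 7)
  clear (3,2): R3 −= (-12)R2 → (0, 0, 0, -5, -33)
pivot(3,3)=-5: scale R3 → (0, 0, 0, 1, 33/5)
  clear (1,3): R1 −= (2)R3 → (0, 1, 0, 0, -31/5)
  clear (2,3): R2 −= (1/2)R3 → (0, 0, 1, 0, -43/10)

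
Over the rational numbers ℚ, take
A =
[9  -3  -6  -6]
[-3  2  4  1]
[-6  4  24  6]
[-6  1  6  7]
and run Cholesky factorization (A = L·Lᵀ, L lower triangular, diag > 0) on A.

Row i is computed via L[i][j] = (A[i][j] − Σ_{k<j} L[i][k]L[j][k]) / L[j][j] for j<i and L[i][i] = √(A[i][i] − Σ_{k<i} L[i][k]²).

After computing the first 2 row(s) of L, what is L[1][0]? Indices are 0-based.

Step 1: L[0][0] = √(9) = 3.
  L[1][0] = (-3) / L[0][0] = -1.
Step 2: L[1][1] = √(1) = 1.

L[1][0] = -1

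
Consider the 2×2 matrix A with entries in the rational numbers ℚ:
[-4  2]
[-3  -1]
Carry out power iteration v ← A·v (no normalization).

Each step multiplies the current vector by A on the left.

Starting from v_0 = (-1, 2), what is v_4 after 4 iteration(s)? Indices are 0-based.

v_4 = (-50, -325)

v_0 = (-1, 2).
v_1 = A·v_0 = (8, 1).
v_2 = A·v_1 = (-30, -25).
v_3 = A·v_2 = (70, 115).
v_4 = A·v_3 = (-50, -325).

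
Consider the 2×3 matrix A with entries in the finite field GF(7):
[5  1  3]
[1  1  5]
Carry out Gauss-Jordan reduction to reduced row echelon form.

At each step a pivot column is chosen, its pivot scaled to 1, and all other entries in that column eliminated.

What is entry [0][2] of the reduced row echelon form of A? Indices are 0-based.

M[0][2] = 3

pivot(0,0)=5: scale R0 → (1, 3, 2)
  clear (1,0): R1 −= (1)R0 → (0, 5, 3)
pivot(1,1)=5: scale R1 → (0, 1, 2)
  clear (0,1): R0 −= (3)R1 → (1, 0, 3)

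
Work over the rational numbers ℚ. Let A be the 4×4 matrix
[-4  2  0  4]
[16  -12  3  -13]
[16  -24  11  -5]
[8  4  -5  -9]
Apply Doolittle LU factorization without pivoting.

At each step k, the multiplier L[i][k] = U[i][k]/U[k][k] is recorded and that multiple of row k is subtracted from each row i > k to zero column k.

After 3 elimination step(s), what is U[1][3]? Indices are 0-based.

Step 1: pivot at (0,0) is -4.
  row1 ← row1 − (-4)·row0  ⇒  L[1][0]=-4, U row1=(0, -4, 3, 3)
  row2 ← row2 − (-4)·row0  ⇒  L[2][0]=-4, U row2=(0, -16, 11, 11)
  row3 ← row3 − (-2)·row0  ⇒  L[3][0]=-2, U row3=(0, 8, -5, -1)
Step 2: pivot at (1,1) is -4.
  row2 ← row2 − (4)·row1  ⇒  L[2][1]=4, U row2=(0, 0, -1, -1)
  row3 ← row3 − (-2)·row1  ⇒  L[3][1]=-2, U row3=(0, 0, 1, 5)
Step 3: pivot at (2,2) is -1.
  row3 ← row3 − (-1)·row2  ⇒  L[3][2]=-1, U row3=(0, 0, 0, 4)

U[1][3] = 3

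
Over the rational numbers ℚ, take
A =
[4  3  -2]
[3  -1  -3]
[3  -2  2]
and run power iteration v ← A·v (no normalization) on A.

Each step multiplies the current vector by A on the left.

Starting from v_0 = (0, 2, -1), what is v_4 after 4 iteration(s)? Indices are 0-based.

v_0 = (0, 2, -1).
v_1 = A·v_0 = (8, 1, -6).
v_2 = A·v_1 = (47, 41, 10).
v_3 = A·v_2 = (291, 70, 79).
v_4 = A·v_3 = (1216, 566, 891).

v_4 = (1216, 566, 891)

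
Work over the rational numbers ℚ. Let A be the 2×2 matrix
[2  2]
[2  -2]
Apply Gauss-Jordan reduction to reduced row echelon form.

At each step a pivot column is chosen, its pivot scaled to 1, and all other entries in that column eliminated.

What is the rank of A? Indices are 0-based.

pivot(0,0)=2: scale R0 → (1, 1)
  clear (1,0): R1 −= (2)R0 → (0, -4)
pivot(1,1)=-4: scale R1 → (0, 1)
  clear (0,1): R0 −= (1)R1 → (1, 0)

rank = 2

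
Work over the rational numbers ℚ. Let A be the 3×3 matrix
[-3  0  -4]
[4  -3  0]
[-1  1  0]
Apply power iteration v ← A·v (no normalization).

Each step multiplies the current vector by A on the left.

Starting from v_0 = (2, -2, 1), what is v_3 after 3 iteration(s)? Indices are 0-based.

v_0 = (2, -2, 1).
v_1 = A·v_0 = (-10, 14, -4).
v_2 = A·v_1 = (46, -82, 24).
v_3 = A·v_2 = (-234, 430, -128).

v_3 = (-234, 430, -128)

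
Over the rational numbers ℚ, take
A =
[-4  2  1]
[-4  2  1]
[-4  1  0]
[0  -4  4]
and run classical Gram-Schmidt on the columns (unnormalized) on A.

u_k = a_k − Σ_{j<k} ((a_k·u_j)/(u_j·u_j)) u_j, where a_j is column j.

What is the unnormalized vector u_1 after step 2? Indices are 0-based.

Step 1: u_0 = a_0 = (-4, -4, -4, 0).
Step 2: u_1 = a_1 − (-5/12)·u_0 = (1/3, 1/3, -2/3, -4).

u_1 = (1/3, 1/3, -2/3, -4)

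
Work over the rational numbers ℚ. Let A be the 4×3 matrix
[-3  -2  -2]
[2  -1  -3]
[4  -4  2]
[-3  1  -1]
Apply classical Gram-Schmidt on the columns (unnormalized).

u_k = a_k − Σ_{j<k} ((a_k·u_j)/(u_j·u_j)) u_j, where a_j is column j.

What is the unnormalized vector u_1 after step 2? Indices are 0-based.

u_1 = (-121/38, -4/19, -46/19, -7/38)

Step 1: u_0 = a_0 = (-3, 2, 4, -3).
Step 2: u_1 = a_1 − (-15/38)·u_0 = (-121/38, -4/19, -46/19, -7/38).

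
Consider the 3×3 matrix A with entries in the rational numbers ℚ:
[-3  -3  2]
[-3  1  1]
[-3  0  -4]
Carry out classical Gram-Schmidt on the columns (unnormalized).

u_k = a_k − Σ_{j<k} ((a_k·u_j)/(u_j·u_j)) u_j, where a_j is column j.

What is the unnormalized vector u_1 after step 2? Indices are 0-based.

u_1 = (-7/3, 5/3, 2/3)

Step 1: u_0 = a_0 = (-3, -3, -3).
Step 2: u_1 = a_1 − (2/9)·u_0 = (-7/3, 5/3, 2/3).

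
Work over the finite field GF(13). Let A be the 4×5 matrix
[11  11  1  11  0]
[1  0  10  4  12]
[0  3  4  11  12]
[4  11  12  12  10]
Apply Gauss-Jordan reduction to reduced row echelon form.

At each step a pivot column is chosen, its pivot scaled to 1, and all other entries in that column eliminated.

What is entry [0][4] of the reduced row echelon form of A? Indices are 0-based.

M[0][4] = 11

step 1: normalize row 0 (÷11) = (1, 1, 6, 1, 0)
  row 1: subtract 1×row0 = (0, 12, 4, 3, 12)
  row 3: subtract 4×row0 = (0, 7, 1, 8, 10)
step 2: normalize row 1 (÷12) = (0, 1, 9, 10, 1)
  row 0: subtract 1×row1 = (1, 0, 10, 4, 12)
  row 2: subtract 3×row1 = (0, 0, 3, 7, 9)
  row 3: subtract 7×row1 = (0, 0, 3, 3, 3)
step 3: normalize row 2 (÷3) = (0, 0, 1, 11, 3)
  row 0: subtract 10×row2 = (1, 0, 0, 11, 8)
  row 1: subtract 9×row2 = (0, 1, 0, 2, 0)
  row 3: subtract 3×row2 = (0, 0, 0, 9, 7)
step 4: normalize row 3 (÷9) = (0, 0, 0, 1, 8)
  row 0: subtract 11×row3 = (1, 0, 0, 0, 11)
  row 1: subtract 2×row3 = (0, 1, 0, 0, 10)
  row 2: subtract 11×row3 = (0, 0, 1, 0, 6)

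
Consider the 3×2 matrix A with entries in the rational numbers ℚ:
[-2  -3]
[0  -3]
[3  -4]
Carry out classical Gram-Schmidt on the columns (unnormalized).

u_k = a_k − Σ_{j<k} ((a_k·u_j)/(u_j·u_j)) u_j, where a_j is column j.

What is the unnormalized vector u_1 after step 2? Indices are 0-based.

Step 1: u_0 = a_0 = (-2, 0, 3).
Step 2: u_1 = a_1 − (-6/13)·u_0 = (-51/13, -3, -34/13).

u_1 = (-51/13, -3, -34/13)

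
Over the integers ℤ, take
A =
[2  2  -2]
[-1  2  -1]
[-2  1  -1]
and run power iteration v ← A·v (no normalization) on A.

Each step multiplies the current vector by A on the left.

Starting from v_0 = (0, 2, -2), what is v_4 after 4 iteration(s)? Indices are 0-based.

v_4 = (176, -54, -116)

v_0 = (0, 2, -2).
v_1 = A·v_0 = (8, 6, 4).
v_2 = A·v_1 = (20, 0, -14).
v_3 = A·v_2 = (68, -6, -26).
v_4 = A·v_3 = (176, -54, -116).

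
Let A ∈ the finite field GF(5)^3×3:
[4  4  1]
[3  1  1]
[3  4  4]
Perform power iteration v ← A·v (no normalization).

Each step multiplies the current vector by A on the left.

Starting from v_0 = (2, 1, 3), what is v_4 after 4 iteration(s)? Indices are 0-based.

v_0 = (2, 1, 3).
v_1 = A·v_0 = (0, 0, 2).
v_2 = A·v_1 = (2, 2, 3).
v_3 = A·v_2 = (4, 1, 1).
v_4 = A·v_3 = (1, 4, 0).

v_4 = (1, 4, 0)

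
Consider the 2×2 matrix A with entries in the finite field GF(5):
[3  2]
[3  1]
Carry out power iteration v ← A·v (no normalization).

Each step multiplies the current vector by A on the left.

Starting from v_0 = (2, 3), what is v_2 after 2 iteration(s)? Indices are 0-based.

v_0 = (2, 3).
v_1 = A·v_0 = (2, 4).
v_2 = A·v_1 = (4, 0).

v_2 = (4, 0)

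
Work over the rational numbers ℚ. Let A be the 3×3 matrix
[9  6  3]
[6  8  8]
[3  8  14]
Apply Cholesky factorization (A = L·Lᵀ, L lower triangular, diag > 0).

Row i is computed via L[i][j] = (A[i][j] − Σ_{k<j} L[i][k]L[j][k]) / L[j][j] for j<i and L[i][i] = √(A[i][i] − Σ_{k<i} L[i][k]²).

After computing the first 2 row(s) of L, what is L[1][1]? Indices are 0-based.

Step 1: L[0][0] = √(9) = 3.
  L[1][0] = (6) / L[0][0] = 2.
Step 2: L[1][1] = √(4) = 2.

L[1][1] = 2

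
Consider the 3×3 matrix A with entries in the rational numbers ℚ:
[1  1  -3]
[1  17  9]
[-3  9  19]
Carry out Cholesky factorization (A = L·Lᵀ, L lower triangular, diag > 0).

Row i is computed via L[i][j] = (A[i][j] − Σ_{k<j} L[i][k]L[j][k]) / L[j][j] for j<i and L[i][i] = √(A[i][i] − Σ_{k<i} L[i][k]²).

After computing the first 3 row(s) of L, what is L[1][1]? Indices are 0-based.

L[1][1] = 4

Step 1: L[0][0] = √(1) = 1.
  L[1][0] = (1) / L[0][0] = 1.
Step 2: L[1][1] = √(16) = 4.
  L[2][0] = (-3) / L[0][0] = -3.
  L[2][1] = (12) / L[1][1] = 3.
Step 3: L[2][2] = √(1) = 1.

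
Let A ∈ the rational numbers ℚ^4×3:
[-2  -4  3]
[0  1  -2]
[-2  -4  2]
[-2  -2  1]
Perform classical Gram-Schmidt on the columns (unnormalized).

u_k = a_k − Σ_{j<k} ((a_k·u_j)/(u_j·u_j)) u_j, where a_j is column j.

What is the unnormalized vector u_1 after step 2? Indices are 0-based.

u_1 = (-2/3, 1, -2/3, 4/3)

Step 1: u_0 = a_0 = (-2, 0, -2, -2).
Step 2: u_1 = a_1 − (5/3)·u_0 = (-2/3, 1, -2/3, 4/3).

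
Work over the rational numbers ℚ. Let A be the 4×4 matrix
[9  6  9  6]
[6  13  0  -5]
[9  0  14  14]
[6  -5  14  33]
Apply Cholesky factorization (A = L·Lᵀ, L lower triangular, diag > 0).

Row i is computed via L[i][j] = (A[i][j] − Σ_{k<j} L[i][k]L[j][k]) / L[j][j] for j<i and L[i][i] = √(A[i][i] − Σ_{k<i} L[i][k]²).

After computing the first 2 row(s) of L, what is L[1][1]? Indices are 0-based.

L[1][1] = 3

Step 1: L[0][0] = √(9) = 3.
  L[1][0] = (6) / L[0][0] = 2.
Step 2: L[1][1] = √(9) = 3.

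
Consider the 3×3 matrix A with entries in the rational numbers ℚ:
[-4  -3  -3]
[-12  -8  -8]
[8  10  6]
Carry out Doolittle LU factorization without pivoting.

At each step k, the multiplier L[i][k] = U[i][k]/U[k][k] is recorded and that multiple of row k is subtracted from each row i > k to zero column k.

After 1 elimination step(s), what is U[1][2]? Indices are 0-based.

U[1][2] = 1

[col 0] pivot -4
  R1 -= 3*R0 → (0, 1, 1)  (L[1][0] := 3)
  R2 -= -2*R0 → (0, 4, 0)  (L[2][0] := -2)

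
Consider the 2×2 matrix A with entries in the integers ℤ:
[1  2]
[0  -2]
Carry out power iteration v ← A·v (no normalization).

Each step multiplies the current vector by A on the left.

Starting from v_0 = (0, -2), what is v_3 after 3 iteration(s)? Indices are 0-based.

v_3 = (-12, 16)

v_0 = (0, -2).
v_1 = A·v_0 = (-4, 4).
v_2 = A·v_1 = (4, -8).
v_3 = A·v_2 = (-12, 16).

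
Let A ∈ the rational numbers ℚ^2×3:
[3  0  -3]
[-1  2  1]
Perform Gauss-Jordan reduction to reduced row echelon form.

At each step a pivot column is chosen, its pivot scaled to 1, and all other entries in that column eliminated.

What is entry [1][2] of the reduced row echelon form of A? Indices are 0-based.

[1] R0 /= 3  ⇒  (1, 0, -1)
     R1 -= -1·R0  ⇒  (0, 2, 0)
[2] R1 /= 2  ⇒  (0, 1, 0)

M[1][2] = 0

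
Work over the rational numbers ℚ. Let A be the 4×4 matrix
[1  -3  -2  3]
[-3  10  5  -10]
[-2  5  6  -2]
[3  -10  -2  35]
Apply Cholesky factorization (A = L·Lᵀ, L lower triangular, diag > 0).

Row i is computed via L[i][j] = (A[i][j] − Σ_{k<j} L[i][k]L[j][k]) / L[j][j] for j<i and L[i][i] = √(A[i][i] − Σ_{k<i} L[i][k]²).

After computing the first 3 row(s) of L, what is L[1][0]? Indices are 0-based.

L[1][0] = -3

Step 1: L[0][0] = √(1) = 1.
  L[1][0] = (-3) / L[0][0] = -3.
Step 2: L[1][1] = √(1) = 1.
  L[2][0] = (-2) / L[0][0] = -2.
  L[2][1] = (-1) / L[1][1] = -1.
Step 3: L[2][2] = √(1) = 1.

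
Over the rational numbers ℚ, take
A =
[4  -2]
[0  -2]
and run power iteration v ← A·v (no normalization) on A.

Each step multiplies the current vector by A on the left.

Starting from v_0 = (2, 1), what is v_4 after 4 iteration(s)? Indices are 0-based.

v_0 = (2, 1).
v_1 = A·v_0 = (6, -2).
v_2 = A·v_1 = (28, 4).
v_3 = A·v_2 = (104, -8).
v_4 = A·v_3 = (432, 16).

v_4 = (432, 16)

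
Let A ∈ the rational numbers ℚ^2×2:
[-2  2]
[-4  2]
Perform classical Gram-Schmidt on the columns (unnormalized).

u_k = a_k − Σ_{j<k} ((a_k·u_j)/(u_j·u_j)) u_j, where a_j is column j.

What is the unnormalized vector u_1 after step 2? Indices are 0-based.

u_1 = (4/5, -2/5)

Step 1: u_0 = a_0 = (-2, -4).
Step 2: u_1 = a_1 − (-3/5)·u_0 = (4/5, -2/5).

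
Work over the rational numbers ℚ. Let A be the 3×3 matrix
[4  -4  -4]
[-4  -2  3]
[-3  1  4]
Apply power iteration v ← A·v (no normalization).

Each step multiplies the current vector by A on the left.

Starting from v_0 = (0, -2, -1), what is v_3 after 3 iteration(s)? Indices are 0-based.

v_0 = (0, -2, -1).
v_1 = A·v_0 = (12, 1, -6).
v_2 = A·v_1 = (68, -68, -59).
v_3 = A·v_2 = (780, -313, -508).

v_3 = (780, -313, -508)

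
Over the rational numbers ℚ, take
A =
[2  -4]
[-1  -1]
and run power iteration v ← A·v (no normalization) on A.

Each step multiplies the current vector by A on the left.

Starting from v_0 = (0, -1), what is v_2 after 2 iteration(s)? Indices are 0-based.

v_2 = (4, -5)

v_0 = (0, -1).
v_1 = A·v_0 = (4, 1).
v_2 = A·v_1 = (4, -5).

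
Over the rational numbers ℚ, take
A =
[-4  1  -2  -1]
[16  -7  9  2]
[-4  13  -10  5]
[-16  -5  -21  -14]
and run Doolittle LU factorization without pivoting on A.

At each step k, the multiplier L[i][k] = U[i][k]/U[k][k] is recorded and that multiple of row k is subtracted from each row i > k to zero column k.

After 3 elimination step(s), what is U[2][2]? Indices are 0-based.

[col 0] pivot -4
  R1 -= -4*R0 → (0, -3, 1, -2)  (L[1][0] := -4)
  R2 -= 1*R0 → (0, 12, -8, 6)  (L[2][0] := 1)
  R3 -= 4*R0 → (0, -9, -13, -10)  (L[3][0] := 4)
[col 1] pivot -3
  R2 -= -4*R1 → (0, 0, -4, -2)  (L[2][1] := -4)
  R3 -= 3*R1 → (0, 0, -16, -4)  (L[3][1] := 3)
[col 2] pivot -4
  R3 -= 4*R2 → (0, 0, 0, 4)  (L[3][2] := 4)

U[2][2] = -4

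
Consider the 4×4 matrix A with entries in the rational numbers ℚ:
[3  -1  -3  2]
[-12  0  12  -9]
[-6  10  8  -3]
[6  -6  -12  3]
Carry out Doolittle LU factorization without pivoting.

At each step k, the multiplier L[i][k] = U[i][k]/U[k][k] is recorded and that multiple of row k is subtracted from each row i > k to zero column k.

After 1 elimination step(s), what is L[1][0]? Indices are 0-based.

k=0: U[0][0]=3
  eliminate (1,0): mult=-4, new row 1: (0, -4, 0, -1); set L[1][0]=-4
  eliminate (2,0): mult=-2, new row 2: (0, 8, 2, 1); set L[2][0]=-2
  eliminate (3,0): mult=2, new row 3: (0, -4, -6, -1); set L[3][0]=2

L[1][0] = -4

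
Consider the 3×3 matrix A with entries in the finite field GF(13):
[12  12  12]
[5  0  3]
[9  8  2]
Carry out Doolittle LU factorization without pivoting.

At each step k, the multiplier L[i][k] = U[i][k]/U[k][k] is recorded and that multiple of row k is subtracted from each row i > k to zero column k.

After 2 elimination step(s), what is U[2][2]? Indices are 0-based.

U[2][2] = 9

[col 0] pivot 12
  R1 -= 8*R0 → (0, 8, 11)  (L[1][0] := 8)
  R2 -= 4*R0 → (0, 12, 6)  (L[2][0] := 4)
[col 1] pivot 8
  R2 -= 8*R1 → (0, 0, 9)  (L[2][1] := 8)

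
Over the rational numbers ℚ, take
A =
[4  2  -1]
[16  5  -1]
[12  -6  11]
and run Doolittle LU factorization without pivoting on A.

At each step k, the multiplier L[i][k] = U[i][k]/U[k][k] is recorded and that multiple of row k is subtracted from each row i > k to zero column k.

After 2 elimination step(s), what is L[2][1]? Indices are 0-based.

L[2][1] = 4

k=0: U[0][0]=4
  eliminate (1,0): mult=4, new row 1: (0, -3, 3); set L[1][0]=4
  eliminate (2,0): mult=3, new row 2: (0, -12, 14); set L[2][0]=3
k=1: U[1][1]=-3
  eliminate (2,1): mult=4, new row 2: (0, 0, 2); set L[2][1]=4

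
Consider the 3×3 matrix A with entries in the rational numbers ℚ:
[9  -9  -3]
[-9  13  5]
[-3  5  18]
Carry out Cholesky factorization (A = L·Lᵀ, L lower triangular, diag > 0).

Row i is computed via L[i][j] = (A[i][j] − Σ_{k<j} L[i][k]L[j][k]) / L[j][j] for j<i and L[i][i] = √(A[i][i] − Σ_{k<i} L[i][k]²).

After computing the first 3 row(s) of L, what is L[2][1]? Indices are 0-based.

Step 1: L[0][0] = √(9) = 3.
  L[1][0] = (-9) / L[0][0] = -3.
Step 2: L[1][1] = √(4) = 2.
  L[2][0] = (-3) / L[0][0] = -1.
  L[2][1] = (2) / L[1][1] = 1.
Step 3: L[2][2] = √(16) = 4.

L[2][1] = 1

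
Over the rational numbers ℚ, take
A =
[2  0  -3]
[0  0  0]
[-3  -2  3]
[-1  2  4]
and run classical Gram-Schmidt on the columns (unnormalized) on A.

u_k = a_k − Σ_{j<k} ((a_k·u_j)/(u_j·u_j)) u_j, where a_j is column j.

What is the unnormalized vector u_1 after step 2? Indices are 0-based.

u_1 = (-4/7, 0, -8/7, 16/7)

Step 1: u_0 = a_0 = (2, 0, -3, -1).
Step 2: u_1 = a_1 − (2/7)·u_0 = (-4/7, 0, -8/7, 16/7).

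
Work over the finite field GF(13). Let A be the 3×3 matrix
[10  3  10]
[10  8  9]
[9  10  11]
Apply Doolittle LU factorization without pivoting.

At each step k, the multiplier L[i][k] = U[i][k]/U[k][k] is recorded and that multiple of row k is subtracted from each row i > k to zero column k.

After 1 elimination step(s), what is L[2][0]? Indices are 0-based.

L[2][0] = 10

k=0: U[0][0]=10
  eliminate (1,0): mult=1, new row 1: (0, 5, 12); set L[1][0]=1
  eliminate (2,0): mult=10, new row 2: (0, 6, 2); set L[2][0]=10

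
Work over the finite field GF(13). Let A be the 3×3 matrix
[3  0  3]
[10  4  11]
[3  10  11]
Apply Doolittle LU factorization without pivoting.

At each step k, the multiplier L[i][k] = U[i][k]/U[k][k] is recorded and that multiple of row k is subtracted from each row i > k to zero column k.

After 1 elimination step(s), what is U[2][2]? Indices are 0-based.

U[2][2] = 8

Step 1: pivot at (0,0) is 3.
  row1 ← row1 − (12)·row0  ⇒  L[1][0]=12, U row1=(0, 4, 1)
  row2 ← row2 − (1)·row0  ⇒  L[2][0]=1, U row2=(0, 10, 8)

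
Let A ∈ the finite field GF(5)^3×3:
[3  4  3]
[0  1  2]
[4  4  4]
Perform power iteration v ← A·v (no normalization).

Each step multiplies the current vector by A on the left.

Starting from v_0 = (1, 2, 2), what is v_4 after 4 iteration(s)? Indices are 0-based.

v_0 = (1, 2, 2).
v_1 = A·v_0 = (2, 1, 0).
v_2 = A·v_1 = (0, 1, 2).
v_3 = A·v_2 = (0, 0, 2).
v_4 = A·v_3 = (1, 4, 3).

v_4 = (1, 4, 3)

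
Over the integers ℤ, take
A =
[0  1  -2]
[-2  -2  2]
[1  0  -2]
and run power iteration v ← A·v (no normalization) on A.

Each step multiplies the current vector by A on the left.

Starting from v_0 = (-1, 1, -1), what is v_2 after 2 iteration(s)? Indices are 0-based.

v_0 = (-1, 1, -1).
v_1 = A·v_0 = (3, -2, 1).
v_2 = A·v_1 = (-4, 0, 1).

v_2 = (-4, 0, 1)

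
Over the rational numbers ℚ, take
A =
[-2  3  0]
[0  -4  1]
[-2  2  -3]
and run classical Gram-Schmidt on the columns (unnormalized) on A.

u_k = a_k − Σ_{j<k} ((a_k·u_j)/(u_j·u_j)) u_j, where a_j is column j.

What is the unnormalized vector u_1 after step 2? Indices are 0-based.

Step 1: u_0 = a_0 = (-2, 0, -2).
Step 2: u_1 = a_1 − (-5/4)·u_0 = (1/2, -4, -1/2).

u_1 = (1/2, -4, -1/2)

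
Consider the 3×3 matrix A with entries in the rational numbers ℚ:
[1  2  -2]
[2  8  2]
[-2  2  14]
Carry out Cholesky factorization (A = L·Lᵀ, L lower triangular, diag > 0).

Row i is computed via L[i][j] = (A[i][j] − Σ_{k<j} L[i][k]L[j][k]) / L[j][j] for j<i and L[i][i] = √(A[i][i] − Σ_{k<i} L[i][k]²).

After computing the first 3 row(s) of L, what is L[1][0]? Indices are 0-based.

L[1][0] = 2

Step 1: L[0][0] = √(1) = 1.
  L[1][0] = (2) / L[0][0] = 2.
Step 2: L[1][1] = √(4) = 2.
  L[2][0] = (-2) / L[0][0] = -2.
  L[2][1] = (6) / L[1][1] = 3.
Step 3: L[2][2] = √(1) = 1.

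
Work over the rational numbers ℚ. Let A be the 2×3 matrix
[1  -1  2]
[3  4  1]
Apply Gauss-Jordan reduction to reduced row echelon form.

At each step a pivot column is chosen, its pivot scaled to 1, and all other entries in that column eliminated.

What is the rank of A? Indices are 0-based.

rank = 2

step 1: normalize row 0 (÷1) = (1, -1, 2)
  row 1: subtract 3×row0 = (0, 7, -5)
step 2: normalize row 1 (÷7) = (0, 1, -5/7)
  row 0: subtract -1×row1 = (1, 0, 9/7)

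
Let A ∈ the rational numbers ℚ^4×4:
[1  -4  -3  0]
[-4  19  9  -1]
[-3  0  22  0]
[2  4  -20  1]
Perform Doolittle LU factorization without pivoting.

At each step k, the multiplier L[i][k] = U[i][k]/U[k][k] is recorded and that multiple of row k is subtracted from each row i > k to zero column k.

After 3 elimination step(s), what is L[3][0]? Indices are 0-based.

L[3][0] = 2

[col 0] pivot 1
  R1 -= -4*R0 → (0, 3, -3, -1)  (L[1][0] := -4)
  R2 -= -3*R0 → (0, -12, 13, 0)  (L[2][0] := -3)
  R3 -= 2*R0 → (0, 12, -14, 1)  (L[3][0] := 2)
[col 1] pivot 3
  R2 -= -4*R1 → (0, 0, 1, -4)  (L[2][1] := -4)
  R3 -= 4*R1 → (0, 0, -2, 5)  (L[3][1] := 4)
[col 2] pivot 1
  R3 -= -2*R2 → (0, 0, 0, -3)  (L[3][2] := -2)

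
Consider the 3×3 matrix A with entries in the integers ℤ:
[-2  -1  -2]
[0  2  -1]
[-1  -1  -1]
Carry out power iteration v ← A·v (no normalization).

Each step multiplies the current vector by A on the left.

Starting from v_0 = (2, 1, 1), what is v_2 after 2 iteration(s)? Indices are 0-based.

v_2 = (21, 6, 10)

v_0 = (2, 1, 1).
v_1 = A·v_0 = (-7, 1, -4).
v_2 = A·v_1 = (21, 6, 10).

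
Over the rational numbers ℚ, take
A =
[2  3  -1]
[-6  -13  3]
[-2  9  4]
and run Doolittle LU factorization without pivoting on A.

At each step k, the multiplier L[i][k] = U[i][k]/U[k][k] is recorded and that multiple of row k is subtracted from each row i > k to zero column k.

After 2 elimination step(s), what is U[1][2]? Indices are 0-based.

U[1][2] = 0

[col 0] pivot 2
  R1 -= -3*R0 → (0, -4, 0)  (L[1][0] := -3)
  R2 -= -1*R0 → (0, 12, 3)  (L[2][0] := -1)
[col 1] pivot -4
  R2 -= -3*R1 → (0, 0, 3)  (L[2][1] := -3)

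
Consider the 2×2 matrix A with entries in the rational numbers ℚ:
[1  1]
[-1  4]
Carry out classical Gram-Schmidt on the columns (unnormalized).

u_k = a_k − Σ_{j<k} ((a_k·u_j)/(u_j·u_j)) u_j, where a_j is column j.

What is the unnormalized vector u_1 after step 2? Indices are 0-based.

u_1 = (5/2, 5/2)

Step 1: u_0 = a_0 = (1, -1).
Step 2: u_1 = a_1 − (-3/2)·u_0 = (5/2, 5/2).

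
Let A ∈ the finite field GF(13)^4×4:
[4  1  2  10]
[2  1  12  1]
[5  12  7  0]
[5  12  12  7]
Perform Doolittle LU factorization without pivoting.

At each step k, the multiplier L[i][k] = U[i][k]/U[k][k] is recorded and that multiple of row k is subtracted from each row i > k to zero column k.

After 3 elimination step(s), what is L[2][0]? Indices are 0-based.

[col 0] pivot 4
  R1 -= 7*R0 → (0, 7, 11, 9)  (L[1][0] := 7)
  R2 -= 11*R0 → (0, 1, 11, 7)  (L[2][0] := 11)
  R3 -= 11*R0 → (0, 1, 3, 1)  (L[3][0] := 11)
[col 1] pivot 7
  R2 -= 2*R1 → (0, 0, 2, 2)  (L[2][1] := 2)
  R3 -= 2*R1 → (0, 0, 7, 9)  (L[3][1] := 2)
[col 2] pivot 2
  R3 -= 10*R2 → (0, 0, 0, 2)  (L[3][2] := 10)

L[2][0] = 11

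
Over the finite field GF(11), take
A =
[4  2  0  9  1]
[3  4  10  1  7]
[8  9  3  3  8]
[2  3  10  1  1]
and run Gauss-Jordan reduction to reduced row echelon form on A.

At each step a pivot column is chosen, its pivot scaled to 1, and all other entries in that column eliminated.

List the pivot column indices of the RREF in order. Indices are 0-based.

[1] R0 /= 4  ⇒  (1, 6, 0, 5, 3)
     R1 -= 3·R0  ⇒  (0, 8, 10, 8, 9)
     R2 -= 8·R0  ⇒  (0, 5, 3, 7, 6)
     R3 -= 2·R0  ⇒  (0, 2, 10, 2, 6)
[2] R1 /= 8  ⇒  (0, 1, 4, 1, 8)
     R0 -= 6·R1  ⇒  (1, 0, 9, 10, 10)
     R2 -= 5·R1  ⇒  (0, 0, 5, 2, 10)
     R3 -= 2·R1  ⇒  (0, 0, 2, 0, 1)
[3] R2 /= 5  ⇒  (0, 0, 1, 7, 2)
     R0 -= 9·R2  ⇒  (1, 0, 0, 2, 3)
     R1 -= 4·R2  ⇒  (0, 1, 0, 6, 0)
     R3 -= 2·R2  ⇒  (0, 0, 0, 8, 8)
[4] R3 /= 8  ⇒  (0, 0, 0, 1, 1)
     R0 -= 2·R3  ⇒  (1, 0, 0, 0, 1)
     R1 -= 6·R3  ⇒  (0, 1, 0, 0, 5)
     R2 -= 7·R3  ⇒  (0, 0, 1, 0, 6)

pivot columns: 0, 1, 2, 3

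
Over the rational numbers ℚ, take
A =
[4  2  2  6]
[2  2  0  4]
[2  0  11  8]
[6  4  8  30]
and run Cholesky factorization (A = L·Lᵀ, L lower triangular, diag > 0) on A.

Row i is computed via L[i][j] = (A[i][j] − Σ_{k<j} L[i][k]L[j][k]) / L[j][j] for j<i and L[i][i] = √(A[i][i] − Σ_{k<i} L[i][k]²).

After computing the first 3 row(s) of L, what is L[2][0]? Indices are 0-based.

Step 1: L[0][0] = √(4) = 2.
  L[1][0] = (2) / L[0][0] = 1.
Step 2: L[1][1] = √(1) = 1.
  L[2][0] = (2) / L[0][0] = 1.
  L[2][1] = (-1) / L[1][1] = -1.
Step 3: L[2][2] = √(9) = 3.

L[2][0] = 1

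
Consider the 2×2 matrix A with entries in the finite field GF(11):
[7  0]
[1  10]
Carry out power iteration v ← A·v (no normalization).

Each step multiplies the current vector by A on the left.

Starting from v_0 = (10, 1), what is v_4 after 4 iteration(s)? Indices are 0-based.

v_4 = (8, 9)

v_0 = (10, 1).
v_1 = A·v_0 = (4, 9).
v_2 = A·v_1 = (6, 6).
v_3 = A·v_2 = (9, 0).
v_4 = A·v_3 = (8, 9).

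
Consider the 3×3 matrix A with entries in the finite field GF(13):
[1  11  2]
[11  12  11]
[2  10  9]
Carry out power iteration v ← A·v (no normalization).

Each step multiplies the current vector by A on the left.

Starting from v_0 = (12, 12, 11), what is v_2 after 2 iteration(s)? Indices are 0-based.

v_2 = (1, 7, 2)

v_0 = (12, 12, 11).
v_1 = A·v_0 = (10, 7, 9).
v_2 = A·v_1 = (1, 7, 2).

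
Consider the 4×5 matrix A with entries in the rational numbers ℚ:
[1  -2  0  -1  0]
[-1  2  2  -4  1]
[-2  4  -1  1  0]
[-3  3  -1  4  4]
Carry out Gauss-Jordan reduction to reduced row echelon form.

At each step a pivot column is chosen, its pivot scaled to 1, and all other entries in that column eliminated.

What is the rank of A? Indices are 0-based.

[1] R0 /= 1  ⇒  (1, -2, 0, -1, 0)
     R1 -= -1·R0  ⇒  (0, 0, 2, -5, 1)
     R2 -= -2·R0  ⇒  (0, 0, -1, -1, 0)
     R3 -= -3·R0  ⇒  (0, -3, -1, 1, 4)
[2] R1 <-> R3
[2] R1 /= -3  ⇒  (0, 1, 1/3, -1/3, -4/3)
     R0 -= -2·R1  ⇒  (1, 0, 2/3, -5/3, -8/3)
[3] R2 /= -1  ⇒  (0, 0, 1, 1, 0)
     R0 -= 2/3·R2  ⇒  (1, 0, 0, -7/3, -8/3)
     R1 -= 1/3·R2  ⇒  (0, 1, 0, -2/3, -4/3)
     R3 -= 2·R2  ⇒  (0, 0, 0, -7, 1)
[4] R3 /= -7  ⇒  (0, 0, 0, 1, -1/7)
     R0 -= -7/3·R3  ⇒  (1, 0, 0, 0, -3)
     R1 -= -2/3·R3  ⇒  (0, 1, 0, 0, -10/7)
     R2 -= 1·R3  ⇒  (0, 0, 1, 0, 1/7)

rank = 4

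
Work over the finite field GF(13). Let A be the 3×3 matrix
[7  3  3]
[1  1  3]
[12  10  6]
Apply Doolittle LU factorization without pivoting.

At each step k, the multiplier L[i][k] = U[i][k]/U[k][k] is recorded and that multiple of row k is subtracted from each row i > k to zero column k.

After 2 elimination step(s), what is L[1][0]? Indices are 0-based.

L[1][0] = 2

[col 0] pivot 7
  R1 -= 2*R0 → (0, 8, 10)  (L[1][0] := 2)
  R2 -= 11*R0 → (0, 3, 12)  (L[2][0] := 11)
[col 1] pivot 8
  R2 -= 2*R1 → (0, 0, 5)  (L[2][1] := 2)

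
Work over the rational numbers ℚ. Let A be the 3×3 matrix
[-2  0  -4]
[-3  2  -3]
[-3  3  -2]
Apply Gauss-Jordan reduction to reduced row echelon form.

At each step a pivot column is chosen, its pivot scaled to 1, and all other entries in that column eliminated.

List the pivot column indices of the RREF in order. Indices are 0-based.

pivot columns: 0, 1, 2

[1] R0 /= -2  ⇒  (1, 0, 2)
     R1 -= -3·R0  ⇒  (0, 2, 3)
     R2 -= -3·R0  ⇒  (0, 3, 4)
[2] R1 /= 2  ⇒  (0, 1, 3/2)
     R2 -= 3·R1  ⇒  (0, 0, -1/2)
[3] R2 /= -1/2  ⇒  (0, 0, 1)
     R0 -= 2·R2  ⇒  (1, 0, 0)
     R1 -= 3/2·R2  ⇒  (0, 1, 0)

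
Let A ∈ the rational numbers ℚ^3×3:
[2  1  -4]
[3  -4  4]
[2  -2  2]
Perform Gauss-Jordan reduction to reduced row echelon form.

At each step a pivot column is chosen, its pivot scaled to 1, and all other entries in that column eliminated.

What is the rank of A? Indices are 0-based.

pivot(0,0)=2: scale R0 → (1, 1/2, -2)
  clear (1,0): R1 −= (3)R0 → (0, -11/2, 10)
  clear (2,0): R2 −= (2)R0 → (0, -3, 6)
pivot(1,1)=-11/2: scale R1 → (0, 1, -20/11)
  clear (0,1): R0 −= (1/2)R1 → (1, 0, -12/11)
  clear (2,1): R2 −= (-3)R1 → (0, 0, 6/11)
pivot(2,2)=6/11: scale R2 → (0, 0, 1)
  clear (0,2): R0 −= (-12/11)R2 → (1, 0, 0)
  clear (1,2): R1 −= (-20/11)R2 → (0, 1, 0)

rank = 3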